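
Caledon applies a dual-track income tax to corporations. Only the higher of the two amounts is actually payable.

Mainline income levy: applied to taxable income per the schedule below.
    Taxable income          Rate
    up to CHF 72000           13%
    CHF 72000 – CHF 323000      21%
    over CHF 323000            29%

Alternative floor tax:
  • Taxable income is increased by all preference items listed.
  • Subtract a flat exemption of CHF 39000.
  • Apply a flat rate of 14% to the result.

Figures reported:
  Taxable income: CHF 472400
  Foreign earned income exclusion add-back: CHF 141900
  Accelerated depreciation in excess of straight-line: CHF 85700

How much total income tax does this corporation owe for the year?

CHF 105396

Alternative floor tax:
  Adjusted income: CHF 472400 + CHF 141900 + CHF 85700 = CHF 700000
  Less exemption CHF 39000 → base CHF 661000
  CHF 661000 × 14% = CHF 92540

Mainline income levy:
  CHF 72000 × 13% = CHF 9360
  CHF 251000 × 21% = CHF 52710
  CHF 149400 × 29% = CHF 43326
  → CHF 105396

CHF 105396 > CHF 92540, so the mainline income levy governs.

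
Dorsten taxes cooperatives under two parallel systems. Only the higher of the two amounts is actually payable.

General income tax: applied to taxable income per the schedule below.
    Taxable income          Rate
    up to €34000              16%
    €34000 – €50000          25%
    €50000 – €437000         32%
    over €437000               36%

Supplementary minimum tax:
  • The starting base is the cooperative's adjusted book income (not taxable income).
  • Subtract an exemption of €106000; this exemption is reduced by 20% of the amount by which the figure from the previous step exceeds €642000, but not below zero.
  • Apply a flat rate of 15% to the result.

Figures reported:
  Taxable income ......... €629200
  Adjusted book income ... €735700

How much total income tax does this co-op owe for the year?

€202472

Supplementary minimum tax:
  Base (adjusted book income): €735700
  Exemption: €106000 − 20% × (€735700 − €642000) = €106000 − €18740 = €87260
  Base: €735700 − €87260 = €648440
  €648440 × 15% = €97266

General income tax:
  €34000 × 16% = €5440
  €16000 × 25% = €4000
  €387000 × 32% = €123840
  €192200 × 36% = €69192
  → €202472

€202472 > €97266, so the general income tax governs.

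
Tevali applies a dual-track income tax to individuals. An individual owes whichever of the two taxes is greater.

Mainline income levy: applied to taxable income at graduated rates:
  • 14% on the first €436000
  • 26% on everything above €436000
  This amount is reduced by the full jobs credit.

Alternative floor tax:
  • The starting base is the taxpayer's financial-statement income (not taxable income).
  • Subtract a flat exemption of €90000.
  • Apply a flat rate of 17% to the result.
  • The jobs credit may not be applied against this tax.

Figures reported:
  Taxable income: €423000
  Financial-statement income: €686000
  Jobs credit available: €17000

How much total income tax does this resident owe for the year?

Mainline income levy:
  €423000 × 14% = €59220
  Less jobs credit €17000 → €42220

Alternative floor tax:
  Base (financial-statement income): €686000
  Less exemption €90000 → base €596000
  €596000 × 17% = €101320

€101320 > €42220, so the alternative floor tax is the binding amount.

€101320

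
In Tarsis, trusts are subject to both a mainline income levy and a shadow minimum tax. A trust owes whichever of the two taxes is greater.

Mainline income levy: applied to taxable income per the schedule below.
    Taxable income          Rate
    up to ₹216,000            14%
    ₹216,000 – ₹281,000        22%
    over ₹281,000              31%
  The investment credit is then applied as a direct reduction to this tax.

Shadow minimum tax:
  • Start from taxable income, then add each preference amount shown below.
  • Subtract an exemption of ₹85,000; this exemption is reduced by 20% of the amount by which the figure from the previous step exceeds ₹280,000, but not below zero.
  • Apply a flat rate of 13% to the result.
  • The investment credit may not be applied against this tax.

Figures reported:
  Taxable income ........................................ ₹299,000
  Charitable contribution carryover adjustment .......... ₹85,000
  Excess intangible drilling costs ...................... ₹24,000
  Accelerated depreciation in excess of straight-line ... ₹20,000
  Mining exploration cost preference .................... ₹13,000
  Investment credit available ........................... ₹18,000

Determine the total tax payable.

Shadow minimum tax:
  Adjusted income: ₹299,000 + ₹85,000 + ₹24,000 + ₹20,000 + ₹13,000 = ₹441,000
  Exemption: ₹85,000 − 20% × (₹441,000 − ₹280,000) = ₹85,000 − ₹32,200 = ₹52,800
  Base: ₹441,000 − ₹52,800 = ₹388,200
  ₹388,200 × 13% = ₹50,466

Mainline income levy:
  ₹216,000 × 14% = ₹30,240
  ₹65,000 × 22% = ₹14,300
  ₹18,000 × 31% = ₹5,580
  → ₹50,120
  Less investment credit ₹18,000 → ₹32,120

₹50,466 > ₹32,120, so the shadow minimum tax is the binding amount.

₹50,466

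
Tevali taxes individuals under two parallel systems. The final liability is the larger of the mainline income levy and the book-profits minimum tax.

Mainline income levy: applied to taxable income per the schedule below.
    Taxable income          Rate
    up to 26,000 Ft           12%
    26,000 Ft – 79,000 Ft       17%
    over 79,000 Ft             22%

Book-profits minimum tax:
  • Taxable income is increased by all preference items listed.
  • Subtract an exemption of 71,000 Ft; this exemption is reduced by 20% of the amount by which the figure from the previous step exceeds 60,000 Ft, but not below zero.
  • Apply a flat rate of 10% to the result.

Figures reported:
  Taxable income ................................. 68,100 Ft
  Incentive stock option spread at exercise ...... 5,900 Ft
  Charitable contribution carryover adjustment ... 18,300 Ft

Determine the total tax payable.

Book-profits minimum tax:
  Adjusted income: 68,100 Ft + 5,900 Ft + 18,300 Ft = 92,300 Ft
  Exemption: 71,000 Ft − 20% × (92,300 Ft − 60,000 Ft) = 71,000 Ft − 6,460 Ft = 64,540 Ft
  Base: 92,300 Ft − 64,540 Ft = 27,760 Ft
  27,760 Ft × 10% = 2,776 Ft

Mainline income levy:
  26,000 Ft × 12% = 3,120 Ft
  42,100 Ft × 17% = 7,157 Ft
  → 10,277 Ft

10,277 Ft > 2,776 Ft, so the mainline income levy governs.

10,277 Ft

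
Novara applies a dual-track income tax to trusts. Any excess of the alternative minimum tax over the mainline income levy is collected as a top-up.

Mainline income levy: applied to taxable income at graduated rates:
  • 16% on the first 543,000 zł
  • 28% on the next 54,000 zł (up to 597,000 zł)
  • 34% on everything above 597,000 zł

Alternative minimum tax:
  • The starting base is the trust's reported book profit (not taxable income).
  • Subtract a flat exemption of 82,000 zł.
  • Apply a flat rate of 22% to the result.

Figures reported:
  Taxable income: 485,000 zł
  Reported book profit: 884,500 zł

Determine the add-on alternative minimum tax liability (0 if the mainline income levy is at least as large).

98,950 zł

Mainline income levy:
  485,000 zł × 16% = 77,600 zł

Alternative minimum tax:
  Base (reported book profit): 884,500 zł
  Less exemption 82,000 zł → base 802,500 zł
  802,500 zł × 22% = 176,550 zł

Excess of alternative minimum tax over mainline income levy: 176,550 zł − 77,600 zł = 98,950 zł.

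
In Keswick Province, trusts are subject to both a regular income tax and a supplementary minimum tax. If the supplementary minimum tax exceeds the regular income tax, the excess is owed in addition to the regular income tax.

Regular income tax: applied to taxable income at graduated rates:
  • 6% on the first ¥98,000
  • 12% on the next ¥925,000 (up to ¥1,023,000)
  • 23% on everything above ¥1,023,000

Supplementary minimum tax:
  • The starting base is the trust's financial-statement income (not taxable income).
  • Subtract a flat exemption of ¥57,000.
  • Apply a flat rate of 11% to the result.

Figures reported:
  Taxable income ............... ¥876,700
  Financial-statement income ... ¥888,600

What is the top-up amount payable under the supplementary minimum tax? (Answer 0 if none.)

¥0

Regular income tax:
  ¥98,000 × 6% = ¥5,880
  ¥778,700 × 12% = ¥93,444
  → ¥99,324

Supplementary minimum tax:
  Base (financial-statement income): ¥888,600
  Less exemption ¥57,000 → base ¥831,600
  ¥831,600 × 11% = ¥91,476

¥91,476 ≤ ¥99,324, so no add-on is due.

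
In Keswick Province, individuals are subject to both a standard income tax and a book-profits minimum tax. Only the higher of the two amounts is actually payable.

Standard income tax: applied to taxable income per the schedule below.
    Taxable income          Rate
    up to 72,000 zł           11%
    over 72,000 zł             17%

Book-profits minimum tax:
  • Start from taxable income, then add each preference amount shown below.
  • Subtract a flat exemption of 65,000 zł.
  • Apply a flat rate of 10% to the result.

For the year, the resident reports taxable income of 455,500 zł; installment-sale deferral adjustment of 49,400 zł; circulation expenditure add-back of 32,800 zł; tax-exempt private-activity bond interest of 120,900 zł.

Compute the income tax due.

73,115 zł

Standard income tax:
  72,000 zł × 11% = 7,920 zł
  383,500 zł × 17% = 65,195 zł
  → 73,115 zł

Book-profits minimum tax:
  Adjusted income: 455,500 zł + 49,400 zł + 32,800 zł + 120,900 zł = 658,600 zł
  Less exemption 65,000 zł → base 593,600 zł
  593,600 zł × 10% = 59,360 zł

73,115 zł > 59,360 zł, so the standard income tax governs.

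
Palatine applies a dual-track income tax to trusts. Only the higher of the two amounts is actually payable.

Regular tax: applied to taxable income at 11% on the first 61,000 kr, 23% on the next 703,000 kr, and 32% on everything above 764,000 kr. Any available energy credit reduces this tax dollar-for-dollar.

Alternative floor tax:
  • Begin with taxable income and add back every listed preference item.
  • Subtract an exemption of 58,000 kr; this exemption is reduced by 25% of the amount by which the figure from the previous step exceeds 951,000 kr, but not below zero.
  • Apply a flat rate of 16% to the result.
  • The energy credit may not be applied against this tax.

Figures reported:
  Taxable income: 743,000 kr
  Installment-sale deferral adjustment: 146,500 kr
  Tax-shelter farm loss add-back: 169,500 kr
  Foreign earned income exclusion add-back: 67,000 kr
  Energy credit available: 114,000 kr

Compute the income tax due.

Alternative floor tax:
  Adjusted income: 743,000 kr + 146,500 kr + 169,500 kr + 67,000 kr = 1,126,000 kr
  Exemption: 58,000 kr − 25% × (1,126,000 kr − 951,000 kr) = 58,000 kr − 43,750 kr = 14,250 kr
  Base: 1,126,000 kr − 14,250 kr = 1,111,750 kr
  1,111,750 kr × 16% = 177,880 kr

Regular tax:
  61,000 kr × 11% = 6,710 kr
  682,000 kr × 23% = 156,860 kr
  → 163,570 kr
  Less energy credit 114,000 kr → 49,570 kr

177,880 kr > 49,570 kr, so the alternative floor tax is the binding amount.

177,880 kr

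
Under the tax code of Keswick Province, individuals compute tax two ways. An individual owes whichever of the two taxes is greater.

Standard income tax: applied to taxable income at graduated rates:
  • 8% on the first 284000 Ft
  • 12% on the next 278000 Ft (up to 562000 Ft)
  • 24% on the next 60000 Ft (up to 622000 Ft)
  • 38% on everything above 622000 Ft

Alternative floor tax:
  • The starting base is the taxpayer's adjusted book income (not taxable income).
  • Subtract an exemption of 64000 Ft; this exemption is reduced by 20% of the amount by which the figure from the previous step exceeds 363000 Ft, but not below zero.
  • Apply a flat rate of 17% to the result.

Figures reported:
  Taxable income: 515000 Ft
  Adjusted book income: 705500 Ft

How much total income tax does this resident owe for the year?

119935 Ft

Alternative floor tax:
  Base (adjusted book income): 705500 Ft
  Exemption: 20% × (705500 Ft − 363000 Ft) = 68500 Ft ≥ 64000 Ft, so the exemption is fully phased out
  Base: 705500 Ft − 0 Ft = 705500 Ft
  705500 Ft × 17% = 119935 Ft

Standard income tax:
  284000 Ft × 8% = 22720 Ft
  231000 Ft × 12% = 27720 Ft
  → 50440 Ft

119935 Ft > 50440 Ft, so the alternative floor tax is the binding amount.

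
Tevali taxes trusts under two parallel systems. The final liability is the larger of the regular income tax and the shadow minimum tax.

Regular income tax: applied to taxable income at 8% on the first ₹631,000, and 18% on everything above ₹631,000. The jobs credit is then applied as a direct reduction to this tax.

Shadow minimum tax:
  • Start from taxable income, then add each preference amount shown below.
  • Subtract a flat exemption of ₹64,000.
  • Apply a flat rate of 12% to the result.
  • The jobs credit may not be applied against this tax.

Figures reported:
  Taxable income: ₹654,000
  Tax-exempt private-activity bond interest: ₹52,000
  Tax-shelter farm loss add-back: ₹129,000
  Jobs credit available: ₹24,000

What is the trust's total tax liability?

Regular income tax:
  ₹631,000 × 8% = ₹50,480
  ₹23,000 × 18% = ₹4,140
  → ₹54,620
  Less jobs credit ₹24,000 → ₹30,620

Shadow minimum tax:
  Adjusted income: ₹654,000 + ₹52,000 + ₹129,000 = ₹835,000
  Less exemption ₹64,000 → base ₹771,000
  ₹771,000 × 12% = ₹92,520

₹92,520 > ₹30,620, so the shadow minimum tax is the binding amount.

₹92,520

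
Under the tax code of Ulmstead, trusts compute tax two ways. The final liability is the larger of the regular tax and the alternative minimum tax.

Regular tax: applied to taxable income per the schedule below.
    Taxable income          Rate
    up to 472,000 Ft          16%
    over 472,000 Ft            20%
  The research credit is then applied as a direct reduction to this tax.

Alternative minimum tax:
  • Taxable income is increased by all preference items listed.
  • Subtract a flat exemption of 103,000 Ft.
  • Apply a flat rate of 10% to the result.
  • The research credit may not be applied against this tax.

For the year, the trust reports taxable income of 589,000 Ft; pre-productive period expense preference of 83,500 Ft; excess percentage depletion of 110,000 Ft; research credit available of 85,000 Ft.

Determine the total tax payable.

Regular tax:
  472,000 Ft × 16% = 75,520 Ft
  117,000 Ft × 20% = 23,400 Ft
  → 98,920 Ft
  Less research credit 85,000 Ft → 13,920 Ft

Alternative minimum tax:
  Adjusted income: 589,000 Ft + 83,500 Ft + 110,000 Ft = 782,500 Ft
  Less exemption 103,000 Ft → base 679,500 Ft
  679,500 Ft × 10% = 67,950 Ft

67,950 Ft > 13,920 Ft, so the alternative minimum tax is the binding amount.

67,950 Ft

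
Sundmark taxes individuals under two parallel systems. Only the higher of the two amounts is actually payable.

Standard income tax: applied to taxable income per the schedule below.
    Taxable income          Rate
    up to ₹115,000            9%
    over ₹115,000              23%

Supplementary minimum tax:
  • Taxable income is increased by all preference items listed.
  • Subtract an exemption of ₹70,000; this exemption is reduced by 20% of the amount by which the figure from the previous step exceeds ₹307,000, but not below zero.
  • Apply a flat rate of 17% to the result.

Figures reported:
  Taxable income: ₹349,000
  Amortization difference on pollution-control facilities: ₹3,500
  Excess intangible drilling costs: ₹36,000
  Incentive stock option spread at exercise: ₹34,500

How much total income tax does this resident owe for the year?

Standard income tax:
  ₹115,000 × 9% = ₹10,350
  ₹234,000 × 23% = ₹53,820
  → ₹64,170

Supplementary minimum tax:
  Adjusted income: ₹349,000 + ₹3,500 + ₹36,000 + ₹34,500 = ₹423,000
  Exemption: ₹70,000 − 20% × (₹423,000 − ₹307,000) = ₹70,000 − ₹23,200 = ₹46,800
  Base: ₹423,000 − ₹46,800 = ₹376,200
  ₹376,200 × 17% = ₹63,954

₹64,170 > ₹63,954, so the standard income tax governs.

₹64,170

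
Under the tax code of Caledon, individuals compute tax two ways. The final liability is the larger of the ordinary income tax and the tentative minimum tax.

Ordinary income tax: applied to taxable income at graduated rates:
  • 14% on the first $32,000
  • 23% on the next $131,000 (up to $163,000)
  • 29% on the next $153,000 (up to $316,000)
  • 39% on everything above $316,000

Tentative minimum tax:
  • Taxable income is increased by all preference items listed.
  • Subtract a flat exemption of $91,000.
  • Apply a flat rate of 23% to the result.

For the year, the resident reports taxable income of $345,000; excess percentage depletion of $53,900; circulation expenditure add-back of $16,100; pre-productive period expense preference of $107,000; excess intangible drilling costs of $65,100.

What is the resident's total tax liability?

$114,103

Ordinary income tax:
  $32,000 × 14% = $4,480
  $131,000 × 23% = $30,130
  $153,000 × 29% = $44,370
  $29,000 × 39% = $11,310
  → $90,290

Tentative minimum tax:
  Adjusted income: $345,000 + $53,900 + $16,100 + $107,000 + $65,100 = $587,100
  Less exemption $91,000 → base $496,100
  $496,100 × 23% = $114,103

$114,103 > $90,290, so the tentative minimum tax is the binding amount.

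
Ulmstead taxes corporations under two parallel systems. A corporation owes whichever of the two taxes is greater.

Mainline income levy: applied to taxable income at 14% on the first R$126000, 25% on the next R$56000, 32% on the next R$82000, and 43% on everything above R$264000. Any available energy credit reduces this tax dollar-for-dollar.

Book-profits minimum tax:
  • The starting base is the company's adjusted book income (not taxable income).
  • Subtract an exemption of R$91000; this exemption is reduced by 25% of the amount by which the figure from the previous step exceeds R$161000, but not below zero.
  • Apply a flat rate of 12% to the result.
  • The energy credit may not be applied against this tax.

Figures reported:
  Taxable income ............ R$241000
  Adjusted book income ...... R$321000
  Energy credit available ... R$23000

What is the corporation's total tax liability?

Book-profits minimum tax:
  Base (adjusted book income): R$321000
  Exemption: R$91000 − 25% × (R$321000 − R$161000) = R$91000 − R$40000 = R$51000
  Base: R$321000 − R$51000 = R$270000
  R$270000 × 12% = R$32400

Mainline income levy:
  R$126000 × 14% = R$17640
  R$56000 × 25% = R$14000
  R$59000 × 32% = R$18880
  → R$50520
  Less energy credit R$23000 → R$27520

R$32400 > R$27520, so the book-profits minimum tax is the binding amount.

R$32400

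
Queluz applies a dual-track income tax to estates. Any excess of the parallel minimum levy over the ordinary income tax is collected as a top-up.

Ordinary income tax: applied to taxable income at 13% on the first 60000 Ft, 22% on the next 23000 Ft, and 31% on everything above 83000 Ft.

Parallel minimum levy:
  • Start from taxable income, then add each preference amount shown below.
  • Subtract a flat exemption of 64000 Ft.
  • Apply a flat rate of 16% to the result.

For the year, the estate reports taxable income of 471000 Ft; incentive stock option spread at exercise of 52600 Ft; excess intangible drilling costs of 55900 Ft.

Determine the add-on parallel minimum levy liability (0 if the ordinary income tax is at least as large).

Parallel minimum levy:
  Adjusted income: 471000 Ft + 52600 Ft + 55900 Ft = 579500 Ft
  Less exemption 64000 Ft → base 515500 Ft
  515500 Ft × 16% = 82480 Ft

Ordinary income tax:
  60000 Ft × 13% = 7800 Ft
  23000 Ft × 22% = 5060 Ft
  388000 Ft × 31% = 120280 Ft
  → 133140 Ft

82480 Ft ≤ 133140 Ft, so no add-on is due.

0 Ft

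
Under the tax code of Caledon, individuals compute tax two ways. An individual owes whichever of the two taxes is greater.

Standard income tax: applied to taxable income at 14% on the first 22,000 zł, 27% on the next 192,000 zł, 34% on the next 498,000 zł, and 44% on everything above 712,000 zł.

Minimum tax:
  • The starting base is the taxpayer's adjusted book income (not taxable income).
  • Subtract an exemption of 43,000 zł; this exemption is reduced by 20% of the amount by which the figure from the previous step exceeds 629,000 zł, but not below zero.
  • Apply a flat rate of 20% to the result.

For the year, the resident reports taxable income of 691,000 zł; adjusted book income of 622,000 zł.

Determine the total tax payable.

Minimum tax:
  Base (adjusted book income): 622,000 zł
  Exemption: 622,000 zł ≤ 629,000 zł, so full 43,000 zł applies
  Base: 622,000 zł − 43,000 zł = 579,000 zł
  579,000 zł × 20% = 115,800 zł

Standard income tax:
  22,000 zł × 14% = 3,080 zł
  192,000 zł × 27% = 51,840 zł
  477,000 zł × 34% = 162,180 zł
  → 217,100 zł

217,100 zł > 115,800 zł, so the standard income tax governs.

217,100 zł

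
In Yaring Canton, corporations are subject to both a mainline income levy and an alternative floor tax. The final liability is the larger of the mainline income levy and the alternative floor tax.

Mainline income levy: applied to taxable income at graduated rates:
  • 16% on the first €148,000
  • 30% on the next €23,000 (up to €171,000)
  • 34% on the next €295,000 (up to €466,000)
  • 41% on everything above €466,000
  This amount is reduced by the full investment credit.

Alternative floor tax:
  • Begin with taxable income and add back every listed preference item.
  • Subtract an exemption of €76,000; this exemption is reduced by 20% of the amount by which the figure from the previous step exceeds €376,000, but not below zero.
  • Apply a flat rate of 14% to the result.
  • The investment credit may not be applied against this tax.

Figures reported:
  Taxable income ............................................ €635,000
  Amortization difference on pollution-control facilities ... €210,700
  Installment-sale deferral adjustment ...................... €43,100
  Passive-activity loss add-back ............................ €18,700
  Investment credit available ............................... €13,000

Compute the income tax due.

Alternative floor tax:
  Adjusted income: €635,000 + €210,700 + €43,100 + €18,700 = €907,500
  Exemption: 20% × (€907,500 − €376,000) = €106,300 ≥ €76,000, so the exemption is fully phased out
  Base: €907,500 − €0 = €907,500
  €907,500 × 14% = €127,050

Mainline income levy:
  €148,000 × 16% = €23,680
  €23,000 × 30% = €6,900
  €295,000 × 34% = €100,300
  €169,000 × 41% = €69,290
  → €200,170
  Less investment credit €13,000 → €187,170

€187,170 > €127,050, so the mainline income levy governs.

€187,170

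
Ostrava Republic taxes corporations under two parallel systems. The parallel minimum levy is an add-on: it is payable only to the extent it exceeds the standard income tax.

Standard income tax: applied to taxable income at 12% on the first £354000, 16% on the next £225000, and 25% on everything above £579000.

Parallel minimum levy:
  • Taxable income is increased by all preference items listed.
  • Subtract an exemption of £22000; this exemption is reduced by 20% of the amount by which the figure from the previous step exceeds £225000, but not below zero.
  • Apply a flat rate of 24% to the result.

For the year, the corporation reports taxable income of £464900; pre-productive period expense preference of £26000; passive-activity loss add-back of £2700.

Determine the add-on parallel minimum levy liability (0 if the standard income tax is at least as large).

£58240

Standard income tax:
  £354000 × 12% = £42480
  £110900 × 16% = £17744
  → £60224

Parallel minimum levy:
  Adjusted income: £464900 + £26000 + £2700 = £493600
  Exemption: 20% × (£493600 − £225000) = £53720 ≥ £22000, so the exemption is fully phased out
  Base: £493600 − £0 = £493600
  £493600 × 24% = £118464

Excess of parallel minimum levy over standard income tax: £118464 − £60224 = £58240.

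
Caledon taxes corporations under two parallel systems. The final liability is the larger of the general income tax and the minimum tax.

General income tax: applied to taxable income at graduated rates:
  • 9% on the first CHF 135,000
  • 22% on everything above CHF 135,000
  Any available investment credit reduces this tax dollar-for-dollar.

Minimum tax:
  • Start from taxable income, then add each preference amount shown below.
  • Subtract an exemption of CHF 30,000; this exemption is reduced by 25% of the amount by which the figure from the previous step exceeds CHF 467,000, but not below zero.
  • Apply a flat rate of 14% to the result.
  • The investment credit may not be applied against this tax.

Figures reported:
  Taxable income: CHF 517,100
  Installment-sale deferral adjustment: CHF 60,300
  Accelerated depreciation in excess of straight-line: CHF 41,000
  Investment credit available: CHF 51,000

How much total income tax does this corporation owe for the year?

Minimum tax:
  Adjusted income: CHF 517,100 + CHF 60,300 + CHF 41,000 = CHF 618,400
  Exemption: 25% × (CHF 618,400 − CHF 467,000) = CHF 37,850 ≥ CHF 30,000, so the exemption is fully phased out
  Base: CHF 618,400 − CHF 0 = CHF 618,400
  CHF 618,400 × 14% = CHF 86,576

General income tax:
  CHF 135,000 × 9% = CHF 12,150
  CHF 382,100 × 22% = CHF 84,062
  → CHF 96,212
  Less investment credit CHF 51,000 → CHF 45,212

CHF 86,576 > CHF 45,212, so the minimum tax is the binding amount.

CHF 86,576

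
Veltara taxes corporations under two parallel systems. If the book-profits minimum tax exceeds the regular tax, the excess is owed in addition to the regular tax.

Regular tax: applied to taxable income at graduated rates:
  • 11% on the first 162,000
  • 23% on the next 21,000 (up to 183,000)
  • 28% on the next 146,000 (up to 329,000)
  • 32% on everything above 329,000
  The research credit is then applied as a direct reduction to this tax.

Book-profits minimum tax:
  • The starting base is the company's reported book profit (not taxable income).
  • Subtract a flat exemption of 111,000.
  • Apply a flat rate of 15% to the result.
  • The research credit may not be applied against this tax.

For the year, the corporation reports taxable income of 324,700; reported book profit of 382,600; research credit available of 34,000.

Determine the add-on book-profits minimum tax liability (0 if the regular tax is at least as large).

Regular tax:
  162,000 × 11% = 17,820
  21,000 × 23% = 4,830
  141,700 × 28% = 39,676
  → 62,326
  Less research credit 34,000 → 28,326

Book-profits minimum tax:
  Base (reported book profit): 382,600
  Less exemption 111,000 → base 271,600
  271,600 × 15% = 40,740

Excess of book-profits minimum tax over regular tax: 40,740 − 28,326 = 12,414.

12,414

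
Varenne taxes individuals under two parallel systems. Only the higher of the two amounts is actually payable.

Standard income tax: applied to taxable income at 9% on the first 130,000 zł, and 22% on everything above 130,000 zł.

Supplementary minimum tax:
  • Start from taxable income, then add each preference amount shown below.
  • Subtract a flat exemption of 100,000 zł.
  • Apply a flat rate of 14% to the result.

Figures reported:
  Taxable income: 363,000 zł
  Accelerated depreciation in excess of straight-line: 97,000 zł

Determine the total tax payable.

62,960 zł

Standard income tax:
  130,000 zł × 9% = 11,700 zł
  233,000 zł × 22% = 51,260 zł
  → 62,960 zł

Supplementary minimum tax:
  Adjusted income: 363,000 zł + 97,000 zł = 460,000 zł
  Less exemption 100,000 zł → base 360,000 zł
  360,000 zł × 14% = 50,400 zł

62,960 zł > 50,400 zł, so the standard income tax governs.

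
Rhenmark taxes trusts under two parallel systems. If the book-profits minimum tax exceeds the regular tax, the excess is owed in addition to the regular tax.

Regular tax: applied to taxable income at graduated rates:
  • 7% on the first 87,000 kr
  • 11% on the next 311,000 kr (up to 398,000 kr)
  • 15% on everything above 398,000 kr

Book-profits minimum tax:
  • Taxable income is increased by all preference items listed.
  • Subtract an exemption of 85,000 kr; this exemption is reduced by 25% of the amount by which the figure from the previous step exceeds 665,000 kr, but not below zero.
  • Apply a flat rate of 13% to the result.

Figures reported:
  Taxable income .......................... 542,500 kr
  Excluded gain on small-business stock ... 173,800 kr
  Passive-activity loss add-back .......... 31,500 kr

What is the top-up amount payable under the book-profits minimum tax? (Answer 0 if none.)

Book-profits minimum tax:
  Adjusted income: 542,500 kr + 173,800 kr + 31,500 kr = 747,800 kr
  Exemption: 85,000 kr − 25% × (747,800 kr − 665,000 kr) = 85,000 kr − 20,700 kr = 64,300 kr
  Base: 747,800 kr − 64,300 kr = 683,500 kr
  683,500 kr × 13% = 88,855 kr

Regular tax:
  87,000 kr × 7% = 6,090 kr
  311,000 kr × 11% = 34,210 kr
  144,500 kr × 15% = 21,675 kr
  → 61,975 kr

Excess of book-profits minimum tax over regular tax: 88,855 kr − 61,975 kr = 26,880 kr.

26,880 kr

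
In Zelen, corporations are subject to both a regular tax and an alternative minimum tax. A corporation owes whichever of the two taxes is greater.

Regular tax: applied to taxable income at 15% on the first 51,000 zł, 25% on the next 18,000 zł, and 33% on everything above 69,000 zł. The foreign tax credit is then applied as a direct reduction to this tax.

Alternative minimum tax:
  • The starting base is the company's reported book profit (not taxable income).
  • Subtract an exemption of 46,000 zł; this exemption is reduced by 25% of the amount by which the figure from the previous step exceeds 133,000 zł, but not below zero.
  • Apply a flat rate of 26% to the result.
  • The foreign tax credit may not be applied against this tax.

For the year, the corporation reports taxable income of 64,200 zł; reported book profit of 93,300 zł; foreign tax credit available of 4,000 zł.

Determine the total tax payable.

Alternative minimum tax:
  Base (reported book profit): 93,300 zł
  Exemption: 93,300 zł ≤ 133,000 zł, so full 46,000 zł applies
  Base: 93,300 zł − 46,000 zł = 47,300 zł
  47,300 zł × 26% = 12,298 zł

Regular tax:
  51,000 zł × 15% = 7,650 zł
  13,200 zł × 25% = 3,300 zł
  → 10,950 zł
  Less foreign tax credit 4,000 zł → 6,950 zł

12,298 zł > 6,950 zł, so the alternative minimum tax is the binding amount.

12,298 zł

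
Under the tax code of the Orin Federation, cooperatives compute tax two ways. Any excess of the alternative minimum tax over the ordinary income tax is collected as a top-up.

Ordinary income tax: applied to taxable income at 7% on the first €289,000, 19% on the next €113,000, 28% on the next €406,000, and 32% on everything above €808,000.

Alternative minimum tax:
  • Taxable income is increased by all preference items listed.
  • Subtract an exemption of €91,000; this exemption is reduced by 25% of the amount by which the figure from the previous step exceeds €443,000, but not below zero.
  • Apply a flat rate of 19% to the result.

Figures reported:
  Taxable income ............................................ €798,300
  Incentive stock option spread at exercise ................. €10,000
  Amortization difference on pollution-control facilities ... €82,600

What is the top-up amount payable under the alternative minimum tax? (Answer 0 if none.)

Ordinary income tax:
  €289,000 × 7% = €20,230
  €113,000 × 19% = €21,470
  €396,300 × 28% = €110,964
  → €152,664

Alternative minimum tax:
  Adjusted income: €798,300 + €10,000 + €82,600 = €890,900
  Exemption: 25% × (€890,900 − €443,000) = €111,975 ≥ €91,000, so the exemption is fully phased out
  Base: €890,900 − €0 = €890,900
  €890,900 × 19% = €169,271

Excess of alternative minimum tax over ordinary income tax: €169,271 − €152,664 = €16,607.

€16,607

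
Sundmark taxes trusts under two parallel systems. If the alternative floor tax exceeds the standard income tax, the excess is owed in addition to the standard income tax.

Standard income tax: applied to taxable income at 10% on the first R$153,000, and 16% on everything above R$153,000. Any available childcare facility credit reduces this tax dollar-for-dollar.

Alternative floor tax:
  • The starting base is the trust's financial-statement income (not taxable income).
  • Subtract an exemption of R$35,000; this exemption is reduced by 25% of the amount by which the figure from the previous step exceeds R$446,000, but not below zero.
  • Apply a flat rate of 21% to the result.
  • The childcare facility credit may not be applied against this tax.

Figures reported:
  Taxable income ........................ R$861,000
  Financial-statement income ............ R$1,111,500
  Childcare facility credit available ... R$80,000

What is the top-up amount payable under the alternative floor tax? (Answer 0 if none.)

Standard income tax:
  R$153,000 × 10% = R$15,300
  R$708,000 × 16% = R$113,280
  → R$128,580
  Less childcare facility credit R$80,000 → R$48,580

Alternative floor tax:
  Base (financial-statement income): R$1,111,500
  Exemption: 25% × (R$1,111,500 − R$446,000) = R$166,375 ≥ R$35,000, so the exemption is fully phased out
  Base: R$1,111,500 − R$0 = R$1,111,500
  R$1,111,500 × 21% = R$233,415

Excess of alternative floor tax over standard income tax: R$233,415 − R$48,580 = R$184,835.

R$184,835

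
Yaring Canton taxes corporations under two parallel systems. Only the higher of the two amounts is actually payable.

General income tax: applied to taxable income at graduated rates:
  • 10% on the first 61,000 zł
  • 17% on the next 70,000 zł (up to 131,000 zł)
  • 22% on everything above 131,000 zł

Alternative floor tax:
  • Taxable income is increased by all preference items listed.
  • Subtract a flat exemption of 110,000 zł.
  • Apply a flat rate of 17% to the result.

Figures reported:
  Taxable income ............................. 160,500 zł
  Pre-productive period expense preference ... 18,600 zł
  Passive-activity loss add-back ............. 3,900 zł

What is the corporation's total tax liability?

Alternative floor tax:
  Adjusted income: 160,500 zł + 18,600 zł + 3,900 zł = 183,000 zł
  Less exemption 110,000 zł → base 73,000 zł
  73,000 zł × 17% = 12,410 zł

General income tax:
  61,000 zł × 10% = 6,100 zł
  70,000 zł × 17% = 11,900 zł
  29,500 zł × 22% = 6,490 zł
  → 24,490 zł

24,490 zł > 12,410 zł, so the general income tax governs.

24,490 zł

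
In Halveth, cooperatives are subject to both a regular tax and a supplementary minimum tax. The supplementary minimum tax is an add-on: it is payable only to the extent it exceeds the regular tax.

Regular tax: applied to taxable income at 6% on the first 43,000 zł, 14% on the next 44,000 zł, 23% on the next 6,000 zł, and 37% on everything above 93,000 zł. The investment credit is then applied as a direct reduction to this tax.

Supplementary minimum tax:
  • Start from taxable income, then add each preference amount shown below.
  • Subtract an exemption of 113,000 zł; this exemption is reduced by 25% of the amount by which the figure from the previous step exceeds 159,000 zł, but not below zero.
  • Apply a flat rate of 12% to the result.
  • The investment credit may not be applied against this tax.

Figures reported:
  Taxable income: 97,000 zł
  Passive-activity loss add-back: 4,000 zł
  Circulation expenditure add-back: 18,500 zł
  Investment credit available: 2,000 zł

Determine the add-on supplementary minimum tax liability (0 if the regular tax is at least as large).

Supplementary minimum tax:
  Adjusted income: 97,000 zł + 4,000 zł + 18,500 zł = 119,500 zł
  Exemption: 119,500 zł ≤ 159,000 zł, so full 113,000 zł applies
  Base: 119,500 zł − 113,000 zł = 6,500 zł
  6,500 zł × 12% = 780 zł

Regular tax:
  43,000 zł × 6% = 2,580 zł
  44,000 zł × 14% = 6,160 zł
  6,000 zł × 23% = 1,380 zł
  4,000 zł × 37% = 1,480 zł
  → 11,600 zł
  Less investment credit 2,000 zł → 9,600 zł

780 zł ≤ 9,600 zł, so no add-on is due.

0 zł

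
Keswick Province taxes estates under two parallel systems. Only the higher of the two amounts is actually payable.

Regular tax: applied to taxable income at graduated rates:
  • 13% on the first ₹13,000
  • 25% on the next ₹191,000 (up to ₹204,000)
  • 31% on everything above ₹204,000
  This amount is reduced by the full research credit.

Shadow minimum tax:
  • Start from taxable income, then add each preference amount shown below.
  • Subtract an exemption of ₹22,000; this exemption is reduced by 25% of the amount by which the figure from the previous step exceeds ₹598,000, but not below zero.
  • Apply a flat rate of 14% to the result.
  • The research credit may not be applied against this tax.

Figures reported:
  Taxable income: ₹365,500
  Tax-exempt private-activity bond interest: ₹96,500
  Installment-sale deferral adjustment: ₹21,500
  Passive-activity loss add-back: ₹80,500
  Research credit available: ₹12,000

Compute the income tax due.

₹87,505

Regular tax:
  ₹13,000 × 13% = ₹1,690
  ₹191,000 × 25% = ₹47,750
  ₹161,500 × 31% = ₹50,065
  → ₹99,505
  Less research credit ₹12,000 → ₹87,505

Shadow minimum tax:
  Adjusted income: ₹365,500 + ₹96,500 + ₹21,500 + ₹80,500 = ₹564,000
  Exemption: ₹564,000 ≤ ₹598,000, so full ₹22,000 applies
  Base: ₹564,000 − ₹22,000 = ₹542,000
  ₹542,000 × 14% = ₹75,880

₹87,505 > ₹75,880, so the regular tax governs.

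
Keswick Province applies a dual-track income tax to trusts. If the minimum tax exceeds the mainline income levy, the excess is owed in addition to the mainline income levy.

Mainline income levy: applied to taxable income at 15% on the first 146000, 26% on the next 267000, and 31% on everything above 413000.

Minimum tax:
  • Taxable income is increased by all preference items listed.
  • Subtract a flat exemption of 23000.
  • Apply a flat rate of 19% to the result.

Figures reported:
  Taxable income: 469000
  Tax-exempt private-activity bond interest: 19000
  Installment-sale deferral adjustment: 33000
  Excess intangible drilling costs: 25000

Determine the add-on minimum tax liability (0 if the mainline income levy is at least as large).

0

Minimum tax:
  Adjusted income: 469000 + 19000 + 33000 + 25000 = 546000
  Less exemption 23000 → base 523000
  523000 × 19% = 99370

Mainline income levy:
  146000 × 15% = 21900
  267000 × 26% = 69420
  56000 × 31% = 17360
  → 108680

99370 ≤ 108680, so no add-on is due.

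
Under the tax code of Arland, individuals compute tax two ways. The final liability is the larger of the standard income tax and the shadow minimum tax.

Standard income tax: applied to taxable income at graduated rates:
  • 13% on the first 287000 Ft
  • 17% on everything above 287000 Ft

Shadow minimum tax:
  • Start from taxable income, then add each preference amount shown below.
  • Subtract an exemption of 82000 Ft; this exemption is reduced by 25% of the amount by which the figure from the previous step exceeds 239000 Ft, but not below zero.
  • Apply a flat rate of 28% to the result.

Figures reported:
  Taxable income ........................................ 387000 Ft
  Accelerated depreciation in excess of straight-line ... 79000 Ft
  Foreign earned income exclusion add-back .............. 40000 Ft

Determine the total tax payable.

137410 Ft

Standard income tax:
  287000 Ft × 13% = 37310 Ft
  100000 Ft × 17% = 17000 Ft
  → 54310 Ft

Shadow minimum tax:
  Adjusted income: 387000 Ft + 79000 Ft + 40000 Ft = 506000 Ft
  Exemption: 82000 Ft − 25% × (506000 Ft − 239000 Ft) = 82000 Ft − 66750 Ft = 15250 Ft
  Base: 506000 Ft − 15250 Ft = 490750 Ft
  490750 Ft × 28% = 137410 Ft

137410 Ft > 54310 Ft, so the shadow minimum tax is the binding amount.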